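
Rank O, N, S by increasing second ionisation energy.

S < N < O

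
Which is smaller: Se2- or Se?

Se

Forming Se2- adds 2 electrons to Se. More electron–electron repulsion in the same shell, with unchanged nuclear charge, lets the cloud expand.
An anion is larger than its parent atom: Se2- > Se.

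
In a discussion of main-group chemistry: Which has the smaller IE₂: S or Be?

Be

The second ionization energy removes an electron from the +1 ion. For each element: S⁺ still has 5 valence electrons; Be⁺ still has 1 valence electron.
All are still removing valence electrons, so compare the +1 ions as you would atoms: IE_2 generally rises across a period (higher Z_eff) and falls down a group (larger shell), subject to the usual subshell exceptions.
Valence configurations: S⁺ [Ne]3s²3p³, Be⁺ [He]2s¹.
The numbers (kJ/mol): S 2252, Be 1757.
So the second ionization energies run Be < S.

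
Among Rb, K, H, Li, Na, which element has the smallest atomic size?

H is in period 1, group 1; Li is in period 2, group 1; Na is in period 3, group 1; K is in period 4, group 1; Rb is in period 5, group 1.
Moving right in a period, electrons are added to the same shell under a stronger nuclear pull, so atoms get smaller; moving down, a new shell is opened and atoms get larger.
All are in group 1, so atomic radius increases down the group.
The smallest atomic size among these belongs to H.

H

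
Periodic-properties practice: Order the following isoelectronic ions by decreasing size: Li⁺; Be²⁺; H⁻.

H⁻ > Li⁺ > Be²⁺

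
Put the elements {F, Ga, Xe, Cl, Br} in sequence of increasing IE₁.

Ga, Br, Xe, Cl, F

F is in period 2, group 17; Cl is in period 3, group 17; Ga is in period 4, group 13; Br is in period 4, group 17; Xe is in period 5, group 18.
IE₁ increases left→right with effective nuclear charge and decreases top→bottom as the valence shell moves farther out.
These span different periods and groups, so the two trends combine.
Br > Ga: both are in period 4; the period trend gives Br the larger value.
Xe > Br: the two effects oppose for this pair; the across-period effect wins (1170 vs 1140 kJ/mol).
Cl > Xe: the two effects oppose for this pair; the down-group effect wins (1251 vs 1170 kJ/mol).
F > Cl: they share group 17; the group trend gives F the larger value.
For reference (kJ/mol): F 1681, Cl 1251, Ga 579, Br 1140, Xe 1170.
So from lowest to highest: Ga < Br < Xe < Cl < F.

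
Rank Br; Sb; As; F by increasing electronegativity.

Electronegativity increases across a period and decreases down a group, tracking effective nuclear charge and atomic size.
Here both period and group differ, so the two effects have to be weighed against each other.
As > Sb: As sits above Sb in group 15, so the down-group effect alone puts As higher.
Br > As: Br lies to the right of As in period 4, so the across-period effect alone puts Br higher.
F > Br: F sits above Br in group 17, so the down-group effect alone puts F higher.
Approximate values (Pauling): F 3.98, As 2.18, Br 2.96, Sb 2.05.
So from lowest to highest: Sb < As < Br < F.

Sb < As < Br < F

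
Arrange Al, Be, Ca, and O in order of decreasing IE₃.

Be > O > Ca > Al

IE_3 is the cost of taking one more electron from the +2 cation: Al²⁺ still has 1 valence electron; Be²⁺ is the bare [He] core; Ca²⁺ is the bare [Ar] core; O²⁺ still has 4 valence electrons.
Usually core removal costs more than valence removal, but here the competition is close: a tightly held n=2 valence electron can cost more to remove than an n=3 core electron, so the actual values have to decide it.
Valence configurations: Al²⁺ [Ne]3s¹, O²⁺ [He]2s²2p².
Tabulated IE_3 (kJ/mol): Al 2745, Be 14849, Ca 4912, O 5300.
Hence IE_3: Al < Ca < O < Be.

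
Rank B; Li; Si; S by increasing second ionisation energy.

Consider each +1 ion: B⁺ still has 2 valence electrons; Li⁺ is the bare [He] core; Si⁺ still has 3 valence electrons; S⁺ still has 5 valence electrons.
Core electrons are held far more tightly than valence electrons, so Li tops the IE_2 order.
Valence configurations: B⁺ [He]2s², Si⁺ [Ne]3s²3p¹, S⁺ [Ne]3s²3p³.
The numbers (kJ/mol): B 2427, Li 7298, Si 1577, S 2252.
Overall IE_2 order: Si < S < B < Li.

Si < S < B < Li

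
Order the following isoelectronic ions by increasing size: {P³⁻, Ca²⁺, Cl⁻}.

All of these have 18 electrons, so size is governed by nuclear charge alone: the more protons, the stronger the pull on the same electron cloud, and the smaller the ion.
Nuclear charges: Ca²⁺ (Z=20), Cl⁻ (Z=17), P³⁻ (Z=15).
Smallest to largest: Ca²⁺ < Cl⁻ < P³⁻.

Ca²⁺ < Cl⁻ < P³⁻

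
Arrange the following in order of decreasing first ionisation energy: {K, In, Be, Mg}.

Be > Mg > In > K

Be is in period 2, group 2; Mg is in period 3, group 2; K is in period 4, group 1; In is in period 5, group 13.
Removing the outermost electron gets harder across a period and easier down a group.
Neither a single period nor a single group — weigh both effects.
In > K: the two effects oppose for this pair; the across-period effect wins (558 vs 419 kJ/mol).
Mg > In: period and group pull opposite ways; the down-group shift dominates (738 vs 558 kJ/mol).
Be > Mg: they share group 2; the group trend gives Be the larger value.
Approximate values (kJ/mol): Be 900, Mg 738, K 419, In 558.
So from highest to lowest: Be > Mg > In > K.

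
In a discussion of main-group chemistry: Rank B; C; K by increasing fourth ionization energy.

Consider each +3 ion: B³⁺ is the bare [He] core; C³⁺ still has 1 valence electron; K³⁺ is already 2 electrons into the core.
Usually core removal costs more than valence removal, but here the competition is close: a tightly held n=2 valence electron can cost more to remove than an n=3 core electron, so the actual values have to decide it.
Tabulated IE_4 (kJ/mol): B 25026, C 6223, K 5877.
Putting it together, IE_4: K < C < B.

K < C < B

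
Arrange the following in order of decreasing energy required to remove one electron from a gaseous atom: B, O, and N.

N > O > B

B is in period 2, group 13; N is in period 2, group 15; O is in period 2, group 16.
IE₁ increases left→right with effective nuclear charge and decreases top→bottom as the valence shell moves farther out.
All lie in period 2; the across-period trend (first ionization energy increases left to right) applies, with the exception below.
Note the exception: N has a higher first ionization energy than O, contrary to the simple trend — pairing an electron in O's 2p⁴ costs repulsion energy, so O ionizes more easily than half-filled N (2p³).
Approximate values (kJ/mol): B 801, N 1402, O 1314.
So from highest to lowest: N > O > B.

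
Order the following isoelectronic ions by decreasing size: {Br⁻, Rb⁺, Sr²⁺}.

Br⁻, Rb⁺, Sr²⁺

All of these have 36 electrons, so size is governed by nuclear charge alone: the more protons, the stronger the pull on the same electron cloud, and the smaller the ion.
Nuclear charges: Sr²⁺ (Z=38), Rb⁺ (Z=37), Br⁻ (Z=35).
Largest to smallest: Br⁻ > Rb⁺ > Sr²⁺.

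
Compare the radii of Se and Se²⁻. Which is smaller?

Se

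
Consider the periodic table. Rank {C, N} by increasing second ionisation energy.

IE_2 is the cost of taking one more electron from the +1 cation: C⁺ still has 3 valence electrons; N⁺ still has 4 valence electrons.
All are still removing valence electrons, so compare the +1 ions as you would atoms: IE_2 generally rises across a period (higher Z_eff) and falls down a group (larger shell), subject to the usual subshell exceptions.
Valence configurations: C⁺ [He]2s²2p¹, N⁺ [He]2s²2p².
Approximate IE_2 values (kJ/mol): C 2353, N 2856.
Hence IE_2: C < N.

C, N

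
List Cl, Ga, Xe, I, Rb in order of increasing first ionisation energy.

Cl is in period 3, group 17; Ga is in period 4, group 13; Rb is in period 5, group 1; I is in period 5, group 17; Xe is in period 5, group 18.
Removing the outermost electron gets harder across a period and easier down a group.
These span different periods and groups, so the two trends combine.
Ga > Rb: both effects reinforce here, so Ga is clearly the higher of the two.
I > Ga: the two effects oppose for this pair; the across-period effect wins (1008 vs 579 kJ/mol).
Xe > I: Xe lies to the right of I in period 5, so the across-period effect alone puts Xe higher.
Cl > Xe: the two effects oppose for this pair; the down-group effect wins (1251 vs 1170 kJ/mol).
For reference (kJ/mol): Cl 1251, Ga 579, Rb 403, I 1008, Xe 1170.
So from lowest to highest: Rb < Ga < I < Xe < Cl.

Rb < Ga < I < Xe < Cl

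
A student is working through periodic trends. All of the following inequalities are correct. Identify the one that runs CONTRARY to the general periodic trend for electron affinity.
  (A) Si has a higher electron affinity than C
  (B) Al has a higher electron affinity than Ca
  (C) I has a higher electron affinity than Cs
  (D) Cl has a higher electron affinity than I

The general trend: electron affinity increases across a period and decreases down a group.
(A) Si (period 3, group 14) vs C (period 2, group 14): the stated order contradicts the simple trend.
(B) Al (period 3, group 13) vs Ca (period 4, group 2): the stated order agrees with the simple trend.
(C) I (period 5, group 17) vs Cs (period 6, group 1): the stated order agrees with the simple trend.
(D) Cl (period 3, group 17) vs I (period 5, group 17): the stated order agrees with the simple trend.
The exception is (A): Si's larger, more diffuse 3p orbitals accept an added electron slightly more readily than C's compact 2p.

(A)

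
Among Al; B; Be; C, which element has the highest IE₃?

Be

Consider each +2 ion: Al²⁺ still has 1 valence electron; B²⁺ still has 1 valence electron; Be²⁺ is the bare [He] core; C²⁺ still has 2 valence electrons.
Core electrons are held far more tightly than valence electrons, so Be tops the IE_3 order.
Valence configurations: Al²⁺ [Ne]3s¹, B²⁺ [He]2s¹, C²⁺ [He]2s².
Approximate IE_3 values (kJ/mol): Al 2745, B 3660, Be 14849, C 4620.
Putting it together, IE_3: Al < B < C < Be.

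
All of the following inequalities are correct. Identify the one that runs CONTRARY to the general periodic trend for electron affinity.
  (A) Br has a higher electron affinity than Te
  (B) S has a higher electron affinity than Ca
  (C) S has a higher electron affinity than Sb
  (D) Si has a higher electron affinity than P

The general trend: electron affinity increases across a period and decreases down a group.
(A) Br (period 4, group 17) vs Te (period 5, group 16): the stated order agrees with the simple trend.
(B) S (period 3, group 16) vs Ca (period 4, group 2): the stated order agrees with the simple trend.
(C) S (period 3, group 16) vs Sb (period 5, group 15): the stated order agrees with the simple trend.
(D) Si (period 3, group 14) vs P (period 3, group 15): the stated order contradicts the simple trend.
The exception is (D): adding an electron to P's half-filled 3p³ is unfavourable, so Si (3p²) has the more exothermic EA.

(D)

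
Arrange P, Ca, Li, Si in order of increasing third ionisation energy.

P < Si < Ca < Li

IE_3 is the cost of taking one more electron from the +2 cation: P²⁺ still has 3 valence electrons; Ca²⁺ is the bare [Ar] core; Li²⁺ is already 1 electron into the core; Si²⁺ still has 2 valence electrons.
Core electrons are held far more tightly than valence electrons, so Ca and Li top the IE_3 order.
Valence configurations: P²⁺ [Ne]3s²3p¹, Si²⁺ [Ne]3s².
P²⁺ loses a lone 3p electron whereas Si²⁺ must break into a filled 3s² pair, so IE_3(Si) > IE_3(P) even though P has the higher nuclear charge.
Tabulated IE_3 (kJ/mol): P 2914, Ca 4912, Li 11815, Si 3232.
Overall IE_3 order: P < Si < Ca < Li.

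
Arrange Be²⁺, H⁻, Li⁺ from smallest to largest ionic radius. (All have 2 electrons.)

All of these have 2 electrons, so size is governed by nuclear charge alone: the more protons, the stronger the pull on the same electron cloud, and the smaller the ion.
Nuclear charges: Be²⁺ (Z=4), Li⁺ (Z=3), H⁻ (Z=1).
Smallest to largest: Be²⁺ < Li⁺ < H⁻.

Be²⁺ < Li⁺ < H⁻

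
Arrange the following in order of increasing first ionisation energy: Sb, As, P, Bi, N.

Bi, Sb, As, P, N

N is in period 2, group 15; P is in period 3, group 15; As is in period 4, group 15; Sb is in period 5, group 15; Bi is in period 6, group 15.
Across a period the outer electron is held more tightly (higher IE₁); down a group it sits in a higher shell, more shielded, and comes off more easily.
All are in group 15, so first ionization energy increases up the group.
So from lowest to highest: Bi < Sb < As < P < N.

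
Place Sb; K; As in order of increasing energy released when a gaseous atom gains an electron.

K, As, Sb

K is in period 4, group 1; As is in period 4, group 15; Sb is in period 5, group 15.
EA tends to increase across a period and decrease down a group, though the pattern is less regular than for IE or radius.
Here both period and group differ, so the two effects have to be weighed against each other.
As > K: both are in period 4; the period trend gives As the larger value.
Sb > As: this pair runs against the simple trend — see the exception note.
Note the exception: Sb has a higher electron affinity than As, contrary to the simple trend — both are half-filled np³, but the pairing/repulsion penalty for the added electron shrinks as the p orbitals become larger and more diffuse down the group, and for Sb that outweighs the weaker nuclear attraction.
For reference (kJ/mol): K 48, As 78, Sb 103.
So from lowest to highest: K < As < Sb.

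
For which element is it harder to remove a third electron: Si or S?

The third ionization energy removes an electron from the +2 ion. For each element: Si²⁺ still has 2 valence electrons; S²⁺ still has 4 valence electrons.
All are still removing valence electrons, so compare the +2 ions as you would atoms: IE_3 generally rises across a period (higher Z_eff) and falls down a group (larger shell), subject to the usual subshell exceptions.
Valence configurations: Si²⁺ [Ne]3s², S²⁺ [Ne]3s²3p².
The numbers (kJ/mol): Si 3232, S 3357.
So the third ionization energies run Si < S.

S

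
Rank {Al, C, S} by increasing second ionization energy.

IE_2 is the cost of taking one more electron from the +1 cation: Al⁺ still has 2 valence electrons; C⁺ still has 3 valence electrons; S⁺ still has 5 valence electrons.
All are still removing valence electrons, so compare the +1 ions as you would atoms: IE_2 generally rises across a period (higher Z_eff) and falls down a group (larger shell), subject to the usual subshell exceptions.
Valence configurations: Al⁺ [Ne]3s², C⁺ [He]2s²2p¹, S⁺ [Ne]3s²3p³.
The numbers (kJ/mol): Al 1817, C 2353, S 2252.
Overall IE_2 order: Al < S < C.

Al < S < C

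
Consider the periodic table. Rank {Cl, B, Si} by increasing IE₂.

After 1 electron has been removed, what remains? Cl⁺ still has 6 valence electrons; B⁺ still has 2 valence electrons; Si⁺ still has 3 valence electrons.
All are still removing valence electrons, so compare the +1 ions as you would atoms: IE_2 generally rises across a period (higher Z_eff) and falls down a group (larger shell), subject to the usual subshell exceptions.
Valence configurations: Cl⁺ [Ne]3s²3p⁴, B⁺ [He]2s², Si⁺ [Ne]3s²3p¹.
Approximate IE_2 values (kJ/mol): Cl 2298, B 2427, Si 1577.
Putting it together, IE_2: Si < Cl < B.

Si < Cl < B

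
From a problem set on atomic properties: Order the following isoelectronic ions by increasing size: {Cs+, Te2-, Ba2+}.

Ba2+ < Cs+ < Te2-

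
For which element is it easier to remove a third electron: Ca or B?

After 2 electrons have been removed, what remains? Ca²⁺ is the bare [Ar] core; B²⁺ still has 1 valence electron.
Pulling an electron out of a noble-gas core costs far more than removing a remaining valence electron, so Ca sits at the high end of IE_3.
The numbers (kJ/mol): Ca 4912, B 3660.
So the third ionization energies run B < Ca.

B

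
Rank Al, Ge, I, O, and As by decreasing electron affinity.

I > O > Ge > As > Al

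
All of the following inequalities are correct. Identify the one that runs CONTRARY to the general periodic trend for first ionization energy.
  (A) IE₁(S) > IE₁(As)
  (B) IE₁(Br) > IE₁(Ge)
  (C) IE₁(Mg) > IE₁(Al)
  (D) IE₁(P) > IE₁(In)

The general trend: first ionization energy increases across a period and decreases down a group.
(A) S (period 3, group 16) vs As (period 4, group 15): the stated order agrees with the simple trend.
(B) Br (period 4, group 17) vs Ge (period 4, group 14): the stated order agrees with the simple trend.
(C) Mg (period 3, group 2) vs Al (period 3, group 13): the stated order contradicts the simple trend.
(D) P (period 3, group 15) vs In (period 5, group 13): the stated order agrees with the simple trend.
The exception is (C): Al's single 3p electron is easier to remove than one from Mg's filled 3s².

(C)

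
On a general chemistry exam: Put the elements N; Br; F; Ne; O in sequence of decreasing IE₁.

Ne > F > N > O > Br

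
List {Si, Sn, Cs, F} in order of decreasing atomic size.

Across a period the added protons contract the valence shell; down a group each new principal shell makes the atom larger.
Neither a single period nor a single group — weigh both effects.
Si > F: both effects reinforce here, so Si is clearly the larger of the two.
Sn > Si: they share group 14; the group trend gives Sn the larger value.
Cs > Sn: relative to Sn, both the across-period and down-group shifts push Cs's atomic radius up.
Approximate values (pm): F 64, Si 116, Sn 140, Cs 232.
So from largest to smallest: Cs > Sn > Si > F.

Cs > Sn > Si > F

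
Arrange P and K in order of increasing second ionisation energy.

P < K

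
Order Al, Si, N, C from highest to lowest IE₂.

N > C > Al > Si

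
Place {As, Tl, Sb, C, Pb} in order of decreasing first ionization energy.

C > As > Sb > Pb > Tl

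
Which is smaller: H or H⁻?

H

Forming H⁻ adds 1 electron to H. More electron–electron repulsion in the same shell, with unchanged nuclear charge, lets the cloud expand.
An anion is larger than its parent atom: H⁻ > H.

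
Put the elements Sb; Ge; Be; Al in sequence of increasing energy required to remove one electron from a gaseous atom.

Be is in period 2, group 2; Al is in period 3, group 13; Ge is in period 4, group 14; Sb is in period 5, group 15.
First ionization energy rises across a period (greater Z_eff holds electrons more tightly) and falls down a group (valence electrons are farther from the nucleus).
A diagonal step moves right (one effect) and down (the opposite effect) at once.
Ge > Al: period and group pull opposite ways; the across-period shift dominates (762 vs 578 kJ/mol).
Sb > Ge: the two effects oppose for this pair; the across-period effect wins (831 vs 762 kJ/mol).
Be > Sb: the two effects oppose for this pair; the down-group effect wins (900 vs 831 kJ/mol).
For reference (kJ/mol): Be 900, Al 578, Ge 762, Sb 831.
So from lowest to highest: Al < Ge < Sb < Be.

Al, Ge, Sb, Be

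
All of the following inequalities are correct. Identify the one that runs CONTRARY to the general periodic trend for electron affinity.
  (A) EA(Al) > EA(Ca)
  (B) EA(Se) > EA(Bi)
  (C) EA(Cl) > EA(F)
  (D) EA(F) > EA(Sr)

(C)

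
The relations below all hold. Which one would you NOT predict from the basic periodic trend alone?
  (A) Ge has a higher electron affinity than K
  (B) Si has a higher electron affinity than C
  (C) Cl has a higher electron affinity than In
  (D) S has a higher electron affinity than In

The general trend: electron affinity increases across a period and decreases down a group.
(A) Ge (period 4, group 14) vs K (period 4, group 1): the stated order agrees with the simple trend.
(B) Si (period 3, group 14) vs C (period 2, group 14): the stated order contradicts the simple trend.
(C) Cl (period 3, group 17) vs In (period 5, group 13): the stated order agrees with the simple trend.
(D) S (period 3, group 16) vs In (period 5, group 13): the stated order agrees with the simple trend.
The exception is (B): Si's larger, more diffuse 3p orbitals accept an added electron slightly more readily than C's compact 2p.

(B)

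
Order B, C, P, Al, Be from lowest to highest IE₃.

The third ionization energy removes an electron from the +2 ion. For each element: B²⁺ still has 1 valence electron; C²⁺ still has 2 valence electrons; P²⁺ still has 3 valence electrons; Al²⁺ still has 1 valence electron; Be²⁺ is the bare [He] core.
Pulling an electron out of a noble-gas core costs far more than removing a remaining valence electron, so Be sits at the high end of IE_3.
Valence configurations: B²⁺ [He]2s¹, C²⁺ [He]2s², P²⁺ [Ne]3s²3p¹, Al²⁺ [Ne]3s¹.
Approximate IE_3 values (kJ/mol): B 3660, C 4620, P 2914, Al 2745, Be 14849.
So the third ionization energies run Al < P < B < C < Be.

Al, P, B, C, Be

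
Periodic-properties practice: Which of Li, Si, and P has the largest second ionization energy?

Li

IE_2 is the cost of taking one more electron from the +1 cation: Li⁺ is the bare [He] core; Si⁺ still has 3 valence electrons; P⁺ still has 4 valence electrons.
Breaking into a closed-shell core is much more expensive than removing a leftover valence electron — Li has the largest IE_2 here.
Valence configurations: Si⁺ [Ne]3s²3p¹, P⁺ [Ne]3s²3p².
Approximate IE_2 values (kJ/mol): Li 7298, Si 1577, P 1907.
Putting it together, IE_2: Si < P < Li.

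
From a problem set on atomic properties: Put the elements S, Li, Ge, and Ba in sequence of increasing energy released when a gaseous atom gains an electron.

Ba < Li < Ge < S

Li is in period 2, group 1; S is in period 3, group 16; Ge is in period 4, group 14; Ba is in period 6, group 2.
Adding an electron releases more energy for atoms nearer the top right (short of the noble gases).
These span different periods and groups, so the two trends combine.
Li > Ba: the two effects oppose for this pair; the down-group effect wins (60 vs 14 kJ/mol).
Ge > Li: period and group pull opposite ways; the across-period shift dominates (119 vs 60 kJ/mol).
S > Ge: relative to Ge, both the across-period and down-group shifts push S's electron affinity up.
Approximate values (kJ/mol): Li 60, S 200, Ge 119, Ba 14.
So from lowest to highest: Ba < Li < Ge < S.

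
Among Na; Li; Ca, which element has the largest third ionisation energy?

Li

IE_3 is the cost of taking one more electron from the +2 cation: Na²⁺ is already 1 electron into the core; Li²⁺ is already 1 electron into the core; Ca²⁺ is the bare [Ar] core.
All of these are removing an electron from a noble-gas core or deeper; the smaller core (lower principal quantum number) is held far more tightly, and within a period the higher nuclear charge binds the same core more tightly.
The numbers (kJ/mol): Na 6910, Li 11815, Ca 4912.
Hence IE_3: Ca < Na < Li.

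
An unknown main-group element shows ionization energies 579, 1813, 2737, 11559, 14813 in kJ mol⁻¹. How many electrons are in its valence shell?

Look for the largest jump between consecutive ionization energies: IE4/IE3 ≈ 4.2, far larger than any earlier ratio.
That jump marks the point where a core electron is being removed. So the atom has 3 valence electrons.

3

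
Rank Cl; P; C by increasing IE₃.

P < Cl < C

IE_3 is the cost of taking one more electron from the +2 cation: Cl²⁺ still has 5 valence electrons; P²⁺ still has 3 valence electrons; C²⁺ still has 2 valence electrons.
All are still removing valence electrons, so compare the +2 ions as you would atoms: IE_3 generally rises across a period (higher Z_eff) and falls down a group (larger shell), subject to the usual subshell exceptions.
Valence configurations: Cl²⁺ [Ne]3s²3p³, P²⁺ [Ne]3s²3p¹, C²⁺ [He]2s².
Tabulated IE_3 (kJ/mol): Cl 3822, P 2914, C 4620.
Overall IE_3 order: P < Cl < C.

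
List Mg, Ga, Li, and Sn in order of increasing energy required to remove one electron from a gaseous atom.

Li, Ga, Sn, Mg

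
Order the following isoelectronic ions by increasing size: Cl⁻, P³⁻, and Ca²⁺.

All of these have 18 electrons, so size is governed by nuclear charge alone: the more protons, the stronger the pull on the same electron cloud, and the smaller the ion.
Nuclear charges: Ca²⁺ (Z=20), Cl⁻ (Z=17), P³⁻ (Z=15).
Smallest to largest: Ca²⁺ < Cl⁻ < P³⁻.

Ca²⁺, Cl⁻, P³⁻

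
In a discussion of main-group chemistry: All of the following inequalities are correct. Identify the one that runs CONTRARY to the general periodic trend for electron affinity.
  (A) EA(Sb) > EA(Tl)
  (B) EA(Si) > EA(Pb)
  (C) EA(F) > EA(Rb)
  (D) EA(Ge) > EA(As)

(D)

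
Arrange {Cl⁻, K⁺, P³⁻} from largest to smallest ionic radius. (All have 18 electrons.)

P³⁻ > Cl⁻ > K⁺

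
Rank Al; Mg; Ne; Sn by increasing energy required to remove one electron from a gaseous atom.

Al < Sn < Mg < Ne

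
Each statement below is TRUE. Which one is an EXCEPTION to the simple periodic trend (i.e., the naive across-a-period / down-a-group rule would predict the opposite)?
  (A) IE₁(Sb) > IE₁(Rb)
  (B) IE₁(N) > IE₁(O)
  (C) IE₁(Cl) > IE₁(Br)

(B)

The general trend: first ionisation energy increases across a period and decreases down a group.
(A) Sb (period 5, group 15) vs Rb (period 5, group 1): the stated order agrees with the simple trend.
(B) N (period 2, group 15) vs O (period 2, group 16): the stated order contradicts the simple trend.
(C) Cl (period 3, group 17) vs Br (period 4, group 17): the stated order agrees with the simple trend.
The exception is (B): pairing an electron in O's 2p⁴ costs repulsion energy, so O ionizes more easily than half-filled N (2p³).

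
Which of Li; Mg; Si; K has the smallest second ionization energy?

Mg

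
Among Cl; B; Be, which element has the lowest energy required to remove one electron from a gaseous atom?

Be is in period 2, group 2; B is in period 2, group 13; Cl is in period 3, group 17.
IE₁ increases left→right with effective nuclear charge and decreases top→bottom as the valence shell moves farther out.
These span different periods and groups, so the two trends combine.
Be > B: this pair runs against the simple trend — see the exception note.
Cl > Be: the two effects oppose for this pair; the across-period effect wins (1251 vs 900 kJ/mol).
Note the exception: Be has a higher first ionization energy than B, contrary to the simple trend — removing B's lone 2p electron is easier than breaking Be's filled 2s².
Tabulated first ionization energy (kJ/mol): Be 900, B 801, Cl 1251.
The lowest energy required to remove one electron from a gaseous atom among these belongs to B.

B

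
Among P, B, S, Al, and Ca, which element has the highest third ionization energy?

IE_3 is the cost of taking one more electron from the +2 cation: P²⁺ still has 3 valence electrons; B²⁺ still has 1 valence electron; S²⁺ still has 4 valence electrons; Al²⁺ still has 1 valence electron; Ca²⁺ is the bare [Ar] core.
Breaking into a closed-shell core is much more expensive than removing a leftover valence electron — Ca has the largest IE_3 here.
Valence configurations: P²⁺ [Ne]3s²3p¹, B²⁺ [He]2s¹, S²⁺ [Ne]3s²3p², Al²⁺ [Ne]3s¹.
Approximate IE_3 values (kJ/mol): P 2914, B 3660, S 3357, Al 2745, Ca 4912.
Hence IE_3: Al < P < S < B < Ca.

Ca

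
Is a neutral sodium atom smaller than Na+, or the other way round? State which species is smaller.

Forming Na+ removes 1 electron from Na. Fewer electrons for the same nuclear charge means less shielding and a higher Z_eff on the remaining electrons, and for main-group metals the entire outer shell is lost.
A cation is smaller than its parent atom: Na+ < Na.

Na+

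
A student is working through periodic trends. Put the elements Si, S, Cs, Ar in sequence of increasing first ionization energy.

First ionization energy rises across a period (greater Z_eff holds electrons more tightly) and falls down a group (valence electrons are farther from the nucleus).
Here both period and group differ, so the two effects have to be weighed against each other.
Si > Cs: relative to Cs, both the across-period and down-group shifts push Si's first ionization energy up.
S > Si: both are in period 3; the period trend gives S the larger value.
Ar > S: both are in period 3; the period trend gives Ar the larger value.
Approximate values (kJ/mol): Si 786, S 1000, Ar 1521, Cs 376.
So from lowest to highest: Cs < Si < S < Ar.

Cs, Si, S, Ar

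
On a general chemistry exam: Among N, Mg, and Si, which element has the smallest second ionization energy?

Mg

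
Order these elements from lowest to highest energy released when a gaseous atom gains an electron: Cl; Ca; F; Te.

Ca < Te < F < Cl

EA tends to increase across a period and decrease down a group, though the pattern is less regular than for IE or radius.
These span different periods and groups, so the two trends combine.
Te > Ca: the two effects oppose for this pair; the across-period effect wins (190 vs 2 kJ/mol).
F > Te: relative to Te, both the across-period and down-group shifts push F's electron affinity up.
Cl > F: this pair runs against the simple trend — see the exception note.
Note the exception: Cl has a higher electron affinity than F, contrary to the simple trend — F's small 2p subshell makes the incoming electron feel strong e⁻–e⁻ repulsion, so Cl actually releases more energy on gaining an electron.
For reference (kJ/mol): F 328, Cl 349, Ca 2, Te 190.
So from lowest to highest: Ca < Te < F < Cl.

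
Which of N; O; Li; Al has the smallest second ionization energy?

Consider each +1 ion: N⁺ still has 4 valence electrons; O⁺ still has 5 valence electrons; Li⁺ is the bare [He] core; Al⁺ still has 2 valence electrons.
Core electrons are held far more tightly than valence electrons, so Li tops the IE_2 order.
Valence configurations: N⁺ [He]2s²2p², O⁺ [He]2s²2p³, Al⁺ [Ne]3s².
The numbers (kJ/mol): N 2856, O 3388, Li 7298, Al 1817.
Putting it together, IE_2: Al < N < O < Li.

Al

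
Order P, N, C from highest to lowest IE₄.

N, C, P

After 3 electrons have been removed, what remains? P³⁺ still has 2 valence electrons; N³⁺ still has 2 valence electrons; C³⁺ still has 1 valence electron.
All are still removing valence electrons, so compare the +3 ions as you would atoms: IE_4 generally rises across a period (higher Z_eff) and falls down a group (larger shell), subject to the usual subshell exceptions.
Valence configurations: P³⁺ [Ne]3s², N³⁺ [He]2s², C³⁺ [He]2s¹.
Approximate IE_4 values (kJ/mol): P 4964, N 7475, C 6223.
Putting it together, IE_4: P < C < N.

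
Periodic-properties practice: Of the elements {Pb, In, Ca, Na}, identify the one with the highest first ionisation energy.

Pb

Na is in period 3, group 1; Ca is in period 4, group 2; In is in period 5, group 13; Pb is in period 6, group 14.
First ionization energy rises across a period (greater Z_eff holds electrons more tightly) and falls down a group (valence electrons are farther from the nucleus).
A diagonal step moves right (one effect) and down (the opposite effect) at once.
In > Na: period and group pull opposite ways; the across-period shift dominates (558 vs 496 kJ/mol).
Ca > In: the two effects oppose for this pair; the down-group effect wins (590 vs 558 kJ/mol).
Pb > Ca: period and group pull opposite ways; the across-period shift dominates (716 vs 590 kJ/mol).
Tabulated first ionization energy (kJ/mol): Na 496, Ca 590, In 558, Pb 716.
The highest first ionisation energy among these belongs to Pb.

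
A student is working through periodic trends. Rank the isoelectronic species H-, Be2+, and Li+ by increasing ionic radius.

All of these have 2 electrons, so size is governed by nuclear charge alone: the more protons, the stronger the pull on the same electron cloud, and the smaller the ion.
Nuclear charges: Be2+ (Z=4), Li+ (Z=3), H- (Z=1).
Smallest to largest: Be2+ < Li+ < H-.

Be2+ < Li+ < H-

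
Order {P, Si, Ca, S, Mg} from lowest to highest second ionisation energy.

Ca < Mg < Si < P < S

The second ionization energy removes an electron from the +1 ion. For each element: P⁺ still has 4 valence electrons; Si⁺ still has 3 valence electrons; Ca⁺ still has 1 valence electron; S⁺ still has 5 valence electrons; Mg⁺ still has 1 valence electron.
All are still removing valence electrons, so compare the +1 ions as you would atoms: IE_2 generally rises across a period (higher Z_eff) and falls down a group (larger shell), subject to the usual subshell exceptions.
Valence configurations: P⁺ [Ne]3s²3p², Si⁺ [Ne]3s²3p¹, Ca⁺ [Ar]4s¹, S⁺ [Ne]3s²3p³, Mg⁺ [Ne]3s¹.
The numbers (kJ/mol): P 1907, Si 1577, Ca 1145, S 2252, Mg 1451.
So the second ionization energies run Ca < Mg < Si < P < S.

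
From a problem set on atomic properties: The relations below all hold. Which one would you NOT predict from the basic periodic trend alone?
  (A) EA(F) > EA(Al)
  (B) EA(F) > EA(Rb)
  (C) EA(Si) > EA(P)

The general trend: electron affinity increases across a period and decreases down a group.
(A) F (period 2, group 17) vs Al (period 3, group 13): the stated order agrees with the simple trend.
(B) F (period 2, group 17) vs Rb (period 5, group 1): the stated order agrees with the simple trend.
(C) Si (period 3, group 14) vs P (period 3, group 15): the stated order contradicts the simple trend.
The exception is (C): adding an electron to P's half-filled 3p³ is unfavourable, so Si (3p²) has the more exothermic EA.

(C)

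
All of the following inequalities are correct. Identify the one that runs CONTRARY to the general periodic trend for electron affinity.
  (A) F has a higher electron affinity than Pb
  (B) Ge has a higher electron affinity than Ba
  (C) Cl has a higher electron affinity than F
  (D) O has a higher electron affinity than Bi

The general trend: electron affinity increases across a period and decreases down a group.
(A) F (period 2, group 17) vs Pb (period 6, group 14): the stated order agrees with the simple trend.
(B) Ge (period 4, group 14) vs Ba (period 6, group 2): the stated order agrees with the simple trend.
(C) Cl (period 3, group 17) vs F (period 2, group 17): the stated order contradicts the simple trend.
(D) O (period 2, group 16) vs Bi (period 6, group 15): the stated order agrees with the simple trend.
The exception is (C): F's small 2p subshell makes the incoming electron feel strong e⁻–e⁻ repulsion, so Cl actually releases more energy on gaining an electron.

(C)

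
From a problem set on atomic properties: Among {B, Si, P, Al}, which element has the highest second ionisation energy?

The second ionization energy removes an electron from the +1 ion. For each element: B⁺ still has 2 valence electrons; Si⁺ still has 3 valence electrons; P⁺ still has 4 valence electrons; Al⁺ still has 2 valence electrons.
All are still removing valence electrons, so compare the +1 ions as you would atoms: IE_2 generally rises across a period (higher Z_eff) and falls down a group (larger shell), subject to the usual subshell exceptions.
Valence configurations: B⁺ [He]2s², Si⁺ [Ne]3s²3p¹, P⁺ [Ne]3s²3p², Al⁺ [Ne]3s².
Si⁺ loses a lone 3p electron whereas Al⁺ must break into a filled 3s² pair, so IE_2(Al) > IE_2(Si) even though Si has the higher nuclear charge.
Tabulated IE_2 (kJ/mol): B 2427, Si 1577, P 1907, Al 1817.
So the second ionization energies run Si < Al < P < B.

B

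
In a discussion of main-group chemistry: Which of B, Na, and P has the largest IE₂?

After 1 electron has been removed, what remains? B⁺ still has 2 valence electrons; Na⁺ is the bare [Ne] core; P⁺ still has 4 valence electrons.
Breaking into a closed-shell core is much more expensive than removing a leftover valence electron — Na has the largest IE_2 here.
Valence configurations: B⁺ [He]2s², P⁺ [Ne]3s²3p².
Approximate IE_2 values (kJ/mol): B 2427, Na 4562, P 1907.
So the second ionization energies run P < B < Na.

Na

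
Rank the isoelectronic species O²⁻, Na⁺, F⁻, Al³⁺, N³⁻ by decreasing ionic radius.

All of these have 10 electrons, so size is governed by nuclear charge alone: the more protons, the stronger the pull on the same electron cloud, and the smaller the ion.
Nuclear charges: Al³⁺ (Z=13), Na⁺ (Z=11), F⁻ (Z=9), O²⁻ (Z=8), N³⁻ (Z=7).
Largest to smallest: N³⁻ > O²⁻ > F⁻ > Na⁺ > Al³⁺.

N³⁻ > O²⁻ > F⁻ > Na⁺ > Al³⁺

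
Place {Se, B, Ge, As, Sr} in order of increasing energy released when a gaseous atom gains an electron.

Sr < B < As < Ge < Se

B is in period 2, group 13; Ge is in period 4, group 14; As is in period 4, group 15; Se is in period 4, group 16; Sr is in period 5, group 2.
Adding an electron releases more energy for atoms nearer the top right (short of the noble gases).
Neither a single period nor a single group — weigh both effects.
B > Sr: both effects reinforce here, so B is clearly the higher of the two.
As > B: the two effects oppose for this pair; the across-period effect wins (78 vs 27 kJ/mol).
Ge > As: this pair runs against the simple trend — see the exception note.
Se > Ge: Se lies to the right of Ge in period 4, so the across-period effect alone puts Se higher.
Note the exception: Ge has a higher electron affinity than As, contrary to the simple trend — adding an electron to As's half-filled 4p³ is unfavourable, so Ge (4p²) has the more exothermic EA.
Tabulated electron affinity (kJ/mol): B 27, Ge 119, As 78, Se 195, Sr 5.
So from lowest to highest: Sr < B < As < Ge < Se.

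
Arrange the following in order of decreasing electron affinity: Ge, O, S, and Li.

S > O > Ge > Li

Electron affinity generally becomes more exothermic across a period toward the halogens and less exothermic down a group.
Here both period and group differ, so the two effects have to be weighed against each other.
Ge > Li: period and group pull opposite ways; the across-period shift dominates (119 vs 60 kJ/mol).
O > Ge: both effects reinforce here, so O is clearly the higher of the two.
S > O: this pair runs against the simple trend — see the exception note.
Note the exception: S has a higher electron affinity than O, contrary to the simple trend — the compact 2p subshell of O repels the added electron more than S's larger 3p does.
Tabulated electron affinity (kJ/mol): Li 60, O 141, S 200, Ge 119.
So from highest to lowest: S > O > Ge > Li.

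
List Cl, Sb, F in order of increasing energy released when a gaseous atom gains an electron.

Adding an electron releases more energy for atoms nearer the top right (short of the noble gases).
Neither a single period nor a single group — weigh both effects.
F > Sb: relative to Sb, both the across-period and down-group shifts push F's electron affinity up.
Cl > F: this pair runs against the simple trend — see the exception note.
Note the exception: Cl has a higher electron affinity than F, contrary to the simple trend — F's small 2p subshell makes the incoming electron feel strong e⁻–e⁻ repulsion, so Cl actually releases more energy on gaining an electron.
For reference (kJ/mol): F 328, Cl 349, Sb 103.
So from lowest to highest: Sb < F < Cl.

Sb, F, Cl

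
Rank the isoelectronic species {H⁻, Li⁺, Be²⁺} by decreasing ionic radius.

H⁻, Li⁺, Be²⁺

All of these have 2 electrons, so size is governed by nuclear charge alone: the more protons, the stronger the pull on the same electron cloud, and the smaller the ion.
Nuclear charges: Be²⁺ (Z=4), Li⁺ (Z=3), H⁻ (Z=1).
Largest to smallest: H⁻ > Li⁺ > Be²⁺.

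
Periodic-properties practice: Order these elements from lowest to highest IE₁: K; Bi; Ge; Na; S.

K, Na, Bi, Ge, S

Na is in period 3, group 1; S is in period 3, group 16; K is in period 4, group 1; Ge is in period 4, group 14; Bi is in period 6, group 15.
IE₁ increases left→right with effective nuclear charge and decreases top→bottom as the valence shell moves farther out.
Here both period and group differ, so the two effects have to be weighed against each other.
Na > K: they share group 1; the group trend gives Na the larger value.
Bi > Na: period and group pull opposite ways; the across-period shift dominates (703 vs 496 kJ/mol).
Ge > Bi: period and group pull opposite ways; the down-group shift dominates (762 vs 703 kJ/mol).
S > Ge: both effects reinforce here, so S is clearly the higher of the two.
For reference (kJ/mol): Na 496, S 1000, K 419, Ge 762, Bi 703.
So from lowest to highest: K < Na < Bi < Ge < S.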